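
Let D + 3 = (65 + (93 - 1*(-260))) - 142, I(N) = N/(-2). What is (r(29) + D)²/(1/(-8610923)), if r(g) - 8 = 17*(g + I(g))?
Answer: -9584172572075/4 ≈ -2.3960e+12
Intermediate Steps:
I(N) = -N/2 (I(N) = N*(-½) = -N/2)
D = 273 (D = -3 + ((65 + (93 - 1*(-260))) - 142) = -3 + ((65 + (93 + 260)) - 142) = -3 + ((65 + 353) - 142) = -3 + (418 - 142) = -3 + 276 = 273)
r(g) = 8 + 17*g/2 (r(g) = 8 + 17*(g - g/2) = 8 + 17*(g/2) = 8 + 17*g/2)
(r(29) + D)²/(1/(-8610923)) = ((8 + (17/2)*29) + 273)²/(1/(-8610923)) = ((8 + 493/2) + 273)²/(-1/8610923) = (509/2 + 273)²*(-8610923) = (1055/2)²*(-8610923) = (1113025/4)*(-8610923) = -9584172572075/4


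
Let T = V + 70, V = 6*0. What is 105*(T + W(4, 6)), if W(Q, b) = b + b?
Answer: 8610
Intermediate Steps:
V = 0
W(Q, b) = 2*b
T = 70 (T = 0 + 70 = 70)
105*(T + W(4, 6)) = 105*(70 + 2*6) = 105*(70 + 12) = 105*82 = 8610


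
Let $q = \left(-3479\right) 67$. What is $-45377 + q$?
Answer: $-278470$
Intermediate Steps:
$q = -233093$
$-45377 + q = -45377 - 233093 = -278470$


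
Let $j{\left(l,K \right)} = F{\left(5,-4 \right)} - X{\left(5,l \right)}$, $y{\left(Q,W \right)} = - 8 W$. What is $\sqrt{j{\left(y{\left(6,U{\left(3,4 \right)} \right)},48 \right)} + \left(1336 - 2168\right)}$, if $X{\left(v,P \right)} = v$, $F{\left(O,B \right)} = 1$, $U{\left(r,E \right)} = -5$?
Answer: $2 i \sqrt{209} \approx 28.914 i$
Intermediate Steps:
$j{\left(l,K \right)} = -4$ ($j{\left(l,K \right)} = 1 - 5 = -4$)
$\sqrt{j{\left(y{\left(6,U{\left(3,4 \right)} \right)},48 \right)} + \left(1336 - 2168\right)} = \sqrt{-4 + \left(1336 - 2168\right)} = \sqrt{-4 - 832} = \sqrt{-836} = 2 i \sqrt{209}$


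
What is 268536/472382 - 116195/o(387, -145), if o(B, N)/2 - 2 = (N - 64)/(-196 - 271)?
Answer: -12816140648767/539932626 ≈ -23737.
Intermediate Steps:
o(B, N) = 1996/467 - 2*N/467 (o(B, N) = 4 + 2*((N - 64)/(-196 - 271)) = 4 + 2*((-64 + N)/(-467)) = 4 + 2*((-64 + N)*(-1/467)) = 4 + 2*(64/467 - N/467) = 4 + (128/467 - 2*N/467) = 1996/467 - 2*N/467)
268536/472382 - 116195/o(387, -145) = 268536/472382 - 116195/(1996/467 - 2/467*(-145)) = 268536*(1/472382) - 116195/(1996/467 + 290/467) = 134268/236191 - 116195/2286/467 = 134268/236191 - 116195*467/2286 = 134268/236191 - 54263065/2286 = -12816140648767/539932626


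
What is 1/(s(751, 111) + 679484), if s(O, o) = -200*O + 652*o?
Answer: 1/601656 ≈ 1.6621e-6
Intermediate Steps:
1/(s(751, 111) + 679484) = 1/((-200*751 + 652*111) + 679484) = 1/((-150200 + 72372) + 679484) = 1/(-77828 + 679484) = 1/601656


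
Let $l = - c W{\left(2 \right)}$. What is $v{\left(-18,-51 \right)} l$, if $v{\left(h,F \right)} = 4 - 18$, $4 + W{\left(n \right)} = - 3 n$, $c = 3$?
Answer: $-420$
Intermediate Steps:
$W{\left(n \right)} = -4 - 3 n$
$v{\left(h,F \right)} = -14$
$l = 30$ ($l = \left(-1\right) 3 \left(-4 - 6\right) = - 3 \left(-4 - 6\right) = \left(-3\right) \left(-10\right) = 30$)
$v{\left(-18,-51 \right)} l = \left(-14\right) 30 = -420$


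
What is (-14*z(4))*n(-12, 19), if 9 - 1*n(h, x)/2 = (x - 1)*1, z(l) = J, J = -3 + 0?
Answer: -756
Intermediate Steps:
J = -3
z(l) = -3
n(h, x) = 20 - 2*x (n(h, x) = 18 - 2*(x - 1) = 18 - 2*(-1 + x) = 18 + (2 - 2*x) = 20 - 2*x)
(-14*z(4))*n(-12, 19) = (-14*(-3))*(20 - 2*19) = 42*(20 - 38) = 42*(-18) = -756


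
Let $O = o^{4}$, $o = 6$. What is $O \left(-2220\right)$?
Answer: $-2877120$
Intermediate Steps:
$O = 1296$ ($O = 6^{4} = 1296$)
$O \left(-2220\right) = 1296 \left(-2220\right) = -2877120$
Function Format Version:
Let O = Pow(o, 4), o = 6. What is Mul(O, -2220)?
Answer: -2877120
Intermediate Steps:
O = 1296 (O = Pow(6, 4) = 1296)
Mul(O, -2220) = Mul(1296, -2220) = -2877120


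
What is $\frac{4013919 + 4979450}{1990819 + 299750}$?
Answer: $\frac{8993369}{2290569} \approx 3.9263$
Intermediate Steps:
$\frac{4013919 + 4979450}{1990819 + 299750} = \frac{8993369}{2290569}$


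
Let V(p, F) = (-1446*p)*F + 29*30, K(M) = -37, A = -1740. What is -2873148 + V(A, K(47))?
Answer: -95965758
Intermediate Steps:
V(p, F) = 870 - 1446*F*p (V(p, F) = -1446*F*p + 870 = 870 - 1446*F*p)
-2873148 + V(A, K(47)) = -2873148 + (870 - 1446*(-37)*(-1740)) = -2873148 + (870 - 93093480) = -2873148 - 93092610 = -95965758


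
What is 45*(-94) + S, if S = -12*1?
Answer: -4242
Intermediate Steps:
S = -12
45*(-94) + S = 45*(-94) - 12 = -4230 - 12 = -4242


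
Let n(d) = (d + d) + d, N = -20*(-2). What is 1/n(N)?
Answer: 1/120 ≈ 0.0083333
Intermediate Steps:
N = 40
n(d) = 3*d (n(d) = 2*d + d = 3*d)
1/n(N) = 1/(3*40) = 1/120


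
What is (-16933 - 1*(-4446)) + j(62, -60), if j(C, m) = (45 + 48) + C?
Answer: -12332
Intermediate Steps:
j(C, m) = 93 + C
(-16933 - 1*(-4446)) + j(62, -60) = (-16933 - 1*(-4446)) + (93 + 62) = (-16933 + 4446) + 155 = -12487 + 155 = -12332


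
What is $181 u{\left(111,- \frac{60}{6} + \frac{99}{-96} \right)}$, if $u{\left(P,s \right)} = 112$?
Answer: $20272$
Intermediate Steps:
$181 u{\left(111,- \frac{60}{6} + \frac{99}{-96} \right)} = 181 \cdot 112 = 20272$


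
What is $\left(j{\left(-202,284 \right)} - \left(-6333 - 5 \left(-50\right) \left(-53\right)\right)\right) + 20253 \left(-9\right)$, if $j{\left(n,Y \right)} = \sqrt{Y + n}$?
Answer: $-162694 + \sqrt{82} \approx -1.6269 \cdot 10^{5}$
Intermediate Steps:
$\left(j{\left(-202,284 \right)} - \left(-6333 - 5 \left(-50\right) \left(-53\right)\right)\right) + 20253 \left(-9\right) = \left(\sqrt{284 - 202} - \left(-6333 - 5 \left(-50\right) \left(-53\right)\right)\right) + 20253 \left(-9\right) = \left(\sqrt{82} + \left(\left(-250\right) \left(-53\right) + 6333\right)\right) - 182277 = \left(\sqrt{82} + \left(13250 + 6333\right)\right) - 182277 = \left(\sqrt{82} + 19583\right) - 182277 = \left(19583 + \sqrt{82}\right) - 182277 = -162694 + \sqrt{82}$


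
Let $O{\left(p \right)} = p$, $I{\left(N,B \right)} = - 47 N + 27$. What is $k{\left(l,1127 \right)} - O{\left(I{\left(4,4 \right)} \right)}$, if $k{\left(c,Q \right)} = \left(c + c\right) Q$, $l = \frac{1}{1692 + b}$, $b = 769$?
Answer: $\frac{17325}{107} \approx 161.92$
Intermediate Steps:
$I{\left(N,B \right)} = 27 - 47 N$
$l = \frac{1}{2461}$ ($l = \frac{1}{1692 + 769} = \frac{1}{2461} \approx 0.00040634$)
$k{\left(c,Q \right)} = 2 Q c$ ($k{\left(c,Q \right)} = 2 c Q = 2 Q c$)
$k{\left(l,1127 \right)} - O{\left(I{\left(4,4 \right)} \right)} = 2 \cdot 1127 \cdot \frac{1}{2461} - \left(27 - 188\right) = \frac{98}{107} - \left(27 - 188\right) = \frac{98}{107} - -161 = \frac{98}{107} + 161 = \frac{17325}{107}$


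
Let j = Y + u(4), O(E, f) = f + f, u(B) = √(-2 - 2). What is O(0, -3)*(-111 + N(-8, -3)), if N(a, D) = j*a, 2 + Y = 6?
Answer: 858 + 96*I ≈ 858.0 + 96.0*I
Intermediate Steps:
Y = 4 (Y = -2 + 6 = 4)
u(B) = 2*I (u(B) = √(-4) = 2*I)
O(E, f) = 2*f
j = 4 + 2*I ≈ 4.0 + 2.0*I
N(a, D) = a*(4 + 2*I) (N(a, D) = (4 + 2*I)*a = a*(4 + 2*I))
O(0, -3)*(-111 + N(-8, -3)) = (2*(-3))*(-111 + 2*(-8)*(2 + I)) = -6*(-111 + (-32 - 16*I)) = -6*(-143 - 16*I) = 858 + 96*I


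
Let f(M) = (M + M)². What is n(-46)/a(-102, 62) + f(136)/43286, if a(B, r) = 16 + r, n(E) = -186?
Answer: -190037/281359 ≈ -0.67543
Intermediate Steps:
f(M) = 4*M² (f(M) = (2*M)² = 4*M²)
n(-46)/a(-102, 62) + f(136)/43286 = -186/(16 + 62) + (4*136²)/43286 = -186/78 + (4*18496)*(1/43286) = -186*1/78 + 73984*(1/43286) = -31/13 + 36992/21643 = -190037/281359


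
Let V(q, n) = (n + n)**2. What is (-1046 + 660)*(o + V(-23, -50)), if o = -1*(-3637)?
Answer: -5263882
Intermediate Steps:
V(q, n) = 4*n**2 (V(q, n) = (2*n)**2 = 4*n**2)
o = 3637
(-1046 + 660)*(o + V(-23, -50)) = (-1046 + 660)*(3637 + 4*(-50)**2) = -386*(3637 + 4*2500) = -386*(3637 + 10000) = -386*13637 = -5263882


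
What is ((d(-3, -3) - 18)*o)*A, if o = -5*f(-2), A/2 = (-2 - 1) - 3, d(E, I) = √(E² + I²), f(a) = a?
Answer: 2160 - 360*√2 ≈ 1650.9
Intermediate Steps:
A = -12 (A = 2*((-2 - 1) - 3) = 2*(-3 - 3) = 2*(-6) = -12)
o = 10 (o = -5*(-2) = 10)
((d(-3, -3) - 18)*o)*A = ((√((-3)² + (-3)²) - 18)*10)*(-12) = ((√(9 + 9) - 18)*10)*(-12) = ((√18 - 18)*10)*(-12) = ((3*√2 - 18)*10)*(-12) = ((-18 + 3*√2)*10)*(-12) = (-180 + 30*√2)*(-12) = 2160 - 360*√2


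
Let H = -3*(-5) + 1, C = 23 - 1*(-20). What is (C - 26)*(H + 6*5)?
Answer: 782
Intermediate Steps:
C = 43 (C = 23 + 20 = 43)
H = 16 (H = 15 + 1 = 16)
(C - 26)*(H + 6*5) = (43 - 26)*(16 + 6*5) = 17*(16 + 30) = 17*46 = 782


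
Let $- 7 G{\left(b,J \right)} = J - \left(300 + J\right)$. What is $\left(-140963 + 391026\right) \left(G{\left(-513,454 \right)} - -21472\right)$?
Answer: $\frac{37660488052}{7} \approx 5.3801 \cdot 10^{9}$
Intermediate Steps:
$G{\left(b,J \right)} = \frac{300}{7}$ ($G{\left(b,J \right)} = - \frac{J - \left(300 + J\right)}{7} = \left(- \frac{1}{7}\right) \left(-300\right) = \frac{300}{7}$)
$\left(-140963 + 391026\right) \left(G{\left(-513,454 \right)} - -21472\right) = \left(-140963 + 391026\right) \left(\frac{300}{7} - -21472\right) = 250063 \left(\frac{300}{7} + \left(-153 + 21625\right)\right) = 250063 \left(\frac{300}{7} + 21472\right) = 250063 \cdot \frac{150604}{7} = \frac{37660488052}{7}$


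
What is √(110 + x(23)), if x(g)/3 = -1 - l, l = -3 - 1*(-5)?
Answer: √101 ≈ 10.050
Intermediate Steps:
l = 2 (l = -3 + 5 = 2)
x(g) = -9 (x(g) = 3*(-1 - 1*2) = 3*(-1 - 2) = 3*(-3) = -9)
√(110 + x(23)) = √(110 - 9) = √101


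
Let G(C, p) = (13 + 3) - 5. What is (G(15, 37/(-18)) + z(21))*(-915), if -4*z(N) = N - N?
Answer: -10065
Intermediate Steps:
z(N) = 0 (z(N) = -(N - N)/4 = -¼*0 = 0)
G(C, p) = 11 (G(C, p) = 16 - 5 = 11)
(G(15, 37/(-18)) + z(21))*(-915) = (11 + 0)*(-915) = 11*(-915) = -10065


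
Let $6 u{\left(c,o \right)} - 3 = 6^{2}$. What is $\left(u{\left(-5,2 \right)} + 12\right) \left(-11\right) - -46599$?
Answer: $\frac{92791}{2} \approx 46396.0$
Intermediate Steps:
$u{\left(c,o \right)} = \frac{13}{2}$ ($u{\left(c,o \right)} = \frac{1}{2} + \frac{6^{2}}{6} = \frac{1}{2} + \frac{1}{6} \cdot 36 = \frac{1}{2} + 6 = \frac{13}{2}$)
$\left(u{\left(-5,2 \right)} + 12\right) \left(-11\right) - -46599 = \left(\frac{13}{2} + 12\right) \left(-11\right) - -46599 = \frac{37}{2} \left(-11\right) + 46599 = - \frac{407}{2} + 46599 = \frac{92791}{2}$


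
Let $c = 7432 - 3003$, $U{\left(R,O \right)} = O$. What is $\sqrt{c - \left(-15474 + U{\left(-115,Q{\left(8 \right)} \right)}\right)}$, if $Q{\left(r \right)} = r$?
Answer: $\sqrt{19895} \approx 141.05$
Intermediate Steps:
$c = 4429$
$\sqrt{c - \left(-15474 + U{\left(-115,Q{\left(8 \right)} \right)}\right)} = \sqrt{4429 + \left(15474 - 8\right)} = \sqrt{4429 + 15466} = \sqrt{19895}$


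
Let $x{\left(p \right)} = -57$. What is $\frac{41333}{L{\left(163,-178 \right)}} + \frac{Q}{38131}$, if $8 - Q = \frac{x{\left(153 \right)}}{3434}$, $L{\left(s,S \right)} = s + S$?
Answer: $- \frac{5412219238447}{1964127810} \approx -2755.5$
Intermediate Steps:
$L{\left(s,S \right)} = S + s$
$Q = \frac{27529}{3434}$ ($Q = 8 - - \frac{57}{3434} = 8 + \frac{57}{3434} = \frac{27529}{3434} \approx 8.0166$)
$\frac{41333}{L{\left(163,-178 \right)}} + \frac{Q}{38131} = \frac{41333}{-178 + 163} + \frac{27529}{3434 \cdot 38131} = \frac{41333}{-15} + \frac{27529}{3434} \cdot \frac{1}{38131} = 41333 \left(- \frac{1}{15}\right) + \frac{27529}{130941854} = - \frac{41333}{15} + \frac{27529}{130941854} = - \frac{5412219238447}{1964127810}$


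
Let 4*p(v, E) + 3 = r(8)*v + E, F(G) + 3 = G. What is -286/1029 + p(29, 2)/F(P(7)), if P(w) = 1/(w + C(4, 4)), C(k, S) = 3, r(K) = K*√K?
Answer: -11443/59682 - 40*√2 ≈ -56.760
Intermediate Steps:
r(K) = K^(3/2)
P(w) = 1/(3 + w) (P(w) = 1/(w + 3) = 1/(3 + w))
F(G) = -3 + G
p(v, E) = -¾ + E/4 + 4*v*√2 (p(v, E) = -¾ + (8^(3/2)*v + E)/4 = -¾ + ((16*√2)*v + E)/4 = -¾ + (16*v*√2 + E)/4 = -¾ + (E + 16*v*√2)/4 = -¾ + (E/4 + 4*v*√2) = -¾ + E/4 + 4*v*√2)
-286/1029 + p(29, 2)/F(P(7)) = -286/1029 + (-¾ + (¼)*2 + 4*29*√2)/(-3 + 1/(3 + 7)) = -286*1/1029 + (-¾ + ½ + 116*√2)/(-3 + 1/10) = -286/1029 + (-¼ + 116*√2)/(-3 + ⅒) = -286/1029 + (-¼ + 116*√2)/(-29/10) = -286/1029 + (-¼ + 116*√2)*(-10/29) = -286/1029 + (5/58 - 40*√2) = -11443/59682 - 40*√2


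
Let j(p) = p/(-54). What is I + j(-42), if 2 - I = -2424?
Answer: 21841/9 ≈ 2426.8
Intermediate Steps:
I = 2426 (I = 2 - 1*(-2424) = 2 + 2424 = 2426)
j(p) = -p/54 (j(p) = p*(-1/54) = -p/54)
I + j(-42) = 2426 - 1/54*(-42) = 2426 + 7/9 = 21841/9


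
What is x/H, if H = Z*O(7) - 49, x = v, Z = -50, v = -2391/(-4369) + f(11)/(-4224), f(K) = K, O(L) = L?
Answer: -913775/669400704 ≈ -0.0013651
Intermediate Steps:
v = 913775/1677696 (v = -2391/(-4369) + 11/(-4224) = -2391*(-1/4369) + 11*(-1/4224) = 2391/4369 - 1/384 = 913775/1677696 ≈ 0.54466)
x = 913775/1677696 ≈ 0.54466
H = -399 (H = -50*7 - 49 = -350 - 49 = -399)
x/H = (913775/1677696)/(-399) = (913775/1677696)*(-1/399) = -913775/669400704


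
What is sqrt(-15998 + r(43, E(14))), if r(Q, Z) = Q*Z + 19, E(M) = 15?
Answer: I*sqrt(15334) ≈ 123.83*I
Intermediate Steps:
r(Q, Z) = 19 + Q*Z
sqrt(-15998 + r(43, E(14))) = sqrt(-15998 + (19 + 43*15)) = sqrt(-15998 + (19 + 645)) = sqrt(-15998 + 664) = sqrt(-15334) = I*sqrt(15334)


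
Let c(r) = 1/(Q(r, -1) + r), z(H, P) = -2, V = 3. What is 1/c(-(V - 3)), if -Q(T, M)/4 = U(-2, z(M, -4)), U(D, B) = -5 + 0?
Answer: 20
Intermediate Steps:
U(D, B) = -5
Q(T, M) = 20 (Q(T, M) = -4*(-5) = 20)
c(r) = 1/(20 + r)
1/c(-(V - 3)) = 1/(1/(20 - (3 - 3))) = 1/(1/(20 - 1*0)) = 1/(1/(20 + 0)) = 1/(1/20) = 20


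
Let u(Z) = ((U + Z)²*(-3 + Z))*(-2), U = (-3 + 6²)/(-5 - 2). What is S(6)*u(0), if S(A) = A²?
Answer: 235224/49 ≈ 4800.5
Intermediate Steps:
U = -33/7 (U = (-3 + 36)/(-7) = 33*(-⅐) = -33/7 ≈ -4.7143)
u(Z) = -2*(-33/7 + Z)²*(-3 + Z) (u(Z) = ((-33/7 + Z)²*(-3 + Z))*(-2) = -2*(-33/7 + Z)²*(-3 + Z))
S(6)*u(0) = 6²*(2*(-33 + 7*0)²*(3 - 1*0)/49) = 36*(2*(-33 + 0)²*(3 + 0)/49) = 36*((2/49)*(-33)²*3) = 36*((2/49)*1089*3) = 36*(6534/49) = 235224/49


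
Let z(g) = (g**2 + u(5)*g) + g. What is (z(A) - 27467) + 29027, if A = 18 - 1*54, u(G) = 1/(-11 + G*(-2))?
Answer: 19752/7 ≈ 2821.7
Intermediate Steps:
u(G) = 1/(-11 - 2*G)
A = -36 (A = 18 - 54 = -36)
z(g) = g**2 + 20*g/21 (z(g) = (g**2 + (-1/(11 + 2*5))*g) + g = (g**2 + (-1/(11 + 10))*g) + g = (g**2 + (-1/21)*g) + g = (g**2 + (-1*1/21)*g) + g = (g**2 - g/21) + g = g**2 + 20*g/21)
(z(A) - 27467) + 29027 = ((1/21)*(-36)*(20 + 21*(-36)) - 27467) + 29027 = ((1/21)*(-36)*(20 - 756) - 27467) + 29027 = ((1/21)*(-36)*(-736) - 27467) + 29027 = (8832/7 - 27467) + 29027 = -183437/7 + 29027 = 19752/7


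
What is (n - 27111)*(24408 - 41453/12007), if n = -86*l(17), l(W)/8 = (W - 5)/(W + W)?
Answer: -136261207776045/204119 ≈ -6.6756e+8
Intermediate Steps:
l(W) = 4*(-5 + W)/W (l(W) = 8*((W - 5)/(W + W)) = 8*((-5 + W)/((2*W))) = 8*((-5 + W)*(1/(2*W))) = 8*((-5 + W)/(2*W)) = 4*(-5 + W)/W)
n = -4128/17 (n = -86*(4 - 20/17) = -86*48/17 = -4128/17 ≈ -242.82)
(n - 27111)*(24408 - 41453/12007) = (-4128/17 - 27111)*(24408 - 41453/12007) = -465015*(24408 - 41453*1/12007)/17 = -465015*(24408 - 41453/12007)/17 = -465015/17*293025403/12007 = -136261207776045/204119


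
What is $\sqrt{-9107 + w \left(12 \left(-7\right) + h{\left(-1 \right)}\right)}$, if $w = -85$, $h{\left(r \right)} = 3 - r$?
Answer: $i \sqrt{2307} \approx 48.031 i$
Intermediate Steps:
$\sqrt{-9107 + w \left(12 \left(-7\right) + h{\left(-1 \right)}\right)} = \sqrt{-9107 - 85 \left(12 \left(-7\right) + \left(3 - -1\right)\right)} = \sqrt{-9107 - 85 \left(-84 + \left(3 + 1\right)\right)} = \sqrt{-9107 - 85 \left(-84 + 4\right)} = \sqrt{-9107 - -6800} = \sqrt{-9107 + 6800} = \sqrt{-2307} = i \sqrt{2307}$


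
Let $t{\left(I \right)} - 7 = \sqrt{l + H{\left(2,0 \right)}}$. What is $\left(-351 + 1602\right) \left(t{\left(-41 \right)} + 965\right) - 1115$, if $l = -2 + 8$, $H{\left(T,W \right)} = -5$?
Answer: $1216108$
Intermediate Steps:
$l = 6$
$t{\left(I \right)} = 8$ ($t{\left(I \right)} = 7 + \sqrt{6 - 5} = 7 + \sqrt{1} = 7 + 1 = 8$)
$\left(-351 + 1602\right) \left(t{\left(-41 \right)} + 965\right) - 1115 = \left(-351 + 1602\right) \left(8 + 965\right) - 1115 = 1251 \cdot 973 - 1115 = 1217223 - 1115 = 1216108$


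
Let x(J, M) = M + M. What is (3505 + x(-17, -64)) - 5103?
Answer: -1726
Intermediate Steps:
x(J, M) = 2*M
(3505 + x(-17, -64)) - 5103 = (3505 + 2*(-64)) - 5103 = (3505 - 128) - 5103 = 3377 - 5103 = -1726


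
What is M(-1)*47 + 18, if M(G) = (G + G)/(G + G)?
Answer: 65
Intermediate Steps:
M(G) = 1 (M(G) = (2*G)/((2*G)) = (2*G)*(1/(2*G)) = 1)
M(-1)*47 + 18 = 1*47 + 18 = 47 + 18 = 65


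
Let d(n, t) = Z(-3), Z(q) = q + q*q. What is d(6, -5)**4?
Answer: 1296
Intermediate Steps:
Z(q) = q + q**2
d(n, t) = 6 (d(n, t) = -3*(1 - 3) = -3*(-2) = 6)
d(6, -5)**4 = 6**4 = 1296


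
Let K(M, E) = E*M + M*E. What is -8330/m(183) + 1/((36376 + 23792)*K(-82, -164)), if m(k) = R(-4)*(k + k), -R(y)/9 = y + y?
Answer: -280838752331/888434911872 ≈ -0.31610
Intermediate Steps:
R(y) = -18*y (R(y) = -9*(y + y) = -18*y)
K(M, E) = 2*E*M (K(M, E) = E*M + E*M = 2*E*M)
m(k) = 144*k (m(k) = (-18*(-4))*(k + k) = 72*(2*k) = 144*k)
-8330/m(183) + 1/((36376 + 23792)*K(-82, -164)) = -8330/(144*183) + 1/((36376 + 23792)*((2*(-164)*(-82)))) = -8330/26352 + 1/(60168*26896) = -8330*1/26352 + (1/60168)*(1/26896) = -4165/13176 + 1/1618278528 = -280838752331/888434911872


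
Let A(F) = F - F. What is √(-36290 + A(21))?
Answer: I*√36290 ≈ 190.5*I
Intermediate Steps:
A(F) = 0
√(-36290 + A(21)) = √(-36290 + 0) = √(-36290) = I*√36290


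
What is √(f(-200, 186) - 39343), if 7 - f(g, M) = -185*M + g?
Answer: I*√4726 ≈ 68.746*I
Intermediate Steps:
f(g, M) = 7 - g + 185*M (f(g, M) = 7 - (-185*M + g) = 7 - (g - 185*M) = 7 + (-g + 185*M) = 7 - g + 185*M)
√(f(-200, 186) - 39343) = √((7 - 1*(-200) + 185*186) - 39343) = √((7 + 200 + 34410) - 39343) = √(34617 - 39343) = √(-4726) = I*√4726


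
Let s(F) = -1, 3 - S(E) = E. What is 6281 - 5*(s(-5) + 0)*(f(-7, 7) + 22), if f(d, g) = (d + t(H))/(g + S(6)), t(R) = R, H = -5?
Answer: 6376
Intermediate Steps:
S(E) = 3 - E
f(d, g) = (-5 + d)/(-3 + g) (f(d, g) = (d - 5)/(g + (3 - 1*6)) = (-5 + d)/(g + (3 - 6)) = (-5 + d)/(g - 3) = (-5 + d)/(-3 + g))
6281 - 5*(s(-5) + 0)*(f(-7, 7) + 22) = 6281 - 5*(-1 + 0)*((-5 - 7)/(-3 + 7) + 22) = 6281 - 5*(-1)*(-12/4 + 22) = 6281 - (-5)*((1/4)*(-12) + 22) = 6281 - (-5)*(-3 + 22) = 6281 - (-5)*19 = 6281 - 1*(-95) = 6281 + 95 = 6376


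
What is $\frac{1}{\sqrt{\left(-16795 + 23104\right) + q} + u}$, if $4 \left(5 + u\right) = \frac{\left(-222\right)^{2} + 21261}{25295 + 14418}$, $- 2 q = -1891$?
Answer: $\frac{114963575180}{182535984213343} + \frac{12616978952 \sqrt{29018}}{182535984213343} \approx 0.012404$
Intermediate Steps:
$q = \frac{1891}{2}$ ($q = \left(- \frac{1}{2}\right) \left(-1891\right) = \frac{1891}{2} \approx 945.5$)
$u = - \frac{723715}{158852}$ ($u = -5 + \frac{\left(\left(-222\right)^{2} + 21261\right) \frac{1}{25295 + 14418}}{4} = -5 + \frac{\left(49284 + 21261\right) \frac{1}{39713}}{4} = -5 + \frac{70545 \cdot \frac{1}{39713}}{4} = -5 + \frac{1}{4} \cdot \frac{70545}{39713} = -5 + \frac{70545}{158852} = - \frac{723715}{158852} \approx -4.5559$)
$\frac{1}{\sqrt{\left(-16795 + 23104\right) + q} + u} = \frac{1}{\sqrt{\left(-16795 + 23104\right) + \frac{1891}{2}} - \frac{723715}{158852}} = \frac{1}{\sqrt{6309 + \frac{1891}{2}} - \frac{723715}{158852}} = \frac{1}{\sqrt{\frac{14509}{2}} - \frac{723715}{158852}} = \frac{1}{\frac{\sqrt{29018}}{2} - \frac{723715}{158852}} = \frac{1}{- \frac{723715}{158852} + \frac{\sqrt{29018}}{2}}$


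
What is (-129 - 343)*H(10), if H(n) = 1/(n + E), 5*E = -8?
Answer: -1180/21 ≈ -56.190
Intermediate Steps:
E = -8/5 (E = (⅕)*(-8) = -8/5 ≈ -1.6000)
H(n) = 1/(-8/5 + n) (H(n) = 1/(n - 8/5) = 1/(-8/5 + n))
(-129 - 343)*H(10) = (-129 - 343)*(5/(-8 + 5*10)) = -2360/(-8 + 50) = -2360/42 = -472*5/42 = -1180/21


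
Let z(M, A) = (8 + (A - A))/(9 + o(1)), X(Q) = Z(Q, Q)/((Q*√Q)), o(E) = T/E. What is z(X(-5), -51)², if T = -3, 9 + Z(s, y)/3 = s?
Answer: 16/9 ≈ 1.7778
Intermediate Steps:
Z(s, y) = -27 + 3*s
o(E) = -3/E
X(Q) = (-27 + 3*Q)/Q^(3/2) (X(Q) = (-27 + 3*Q)/((Q*√Q)) = (-27 + 3*Q)/(Q^(3/2)) = (-27 + 3*Q)/Q^(3/2))
z(M, A) = 4/3 (z(M, A) = (8 + (A - A))/(9 - 3/1) = (8 + 0)/(9 - 3*1) = 8/(9 - 3) = 8/6 = 8*(⅙) = 4/3)
z(X(-5), -51)² = (4/3)² = 16/9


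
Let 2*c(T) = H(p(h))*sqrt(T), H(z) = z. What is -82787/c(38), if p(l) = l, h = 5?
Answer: -82787*sqrt(38)/95 ≈ -5371.9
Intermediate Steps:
c(T) = 5*sqrt(T)/2 (c(T) = (5*sqrt(T))/2 = 5*sqrt(T)/2)
-82787/c(38) = -82787*sqrt(38)/95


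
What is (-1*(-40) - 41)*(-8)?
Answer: 8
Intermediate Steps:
(-1*(-40) - 41)*(-8) = (40 - 41)*(-8) = -1*(-8) = 8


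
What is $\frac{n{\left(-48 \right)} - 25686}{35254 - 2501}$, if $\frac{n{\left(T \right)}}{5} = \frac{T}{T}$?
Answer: $- \frac{25681}{32753} \approx -0.78408$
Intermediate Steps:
$n{\left(T \right)} = 5$ ($n{\left(T \right)} = 5 \frac{T}{T} = 5 \cdot 1 = 5$)
$\frac{n{\left(-48 \right)} - 25686}{35254 - 2501} = \frac{5 - 25686}{35254 - 2501} = - \frac{25681}{32753}$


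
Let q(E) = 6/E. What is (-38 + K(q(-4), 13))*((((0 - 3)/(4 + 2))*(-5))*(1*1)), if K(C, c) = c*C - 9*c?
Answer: -1745/4 ≈ -436.25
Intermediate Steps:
K(C, c) = -9*c + C*c (K(C, c) = C*c - 9*c = -9*c + C*c)
(-38 + K(q(-4), 13))*((((0 - 3)/(4 + 2))*(-5))*(1*1)) = (-38 + 13*(-9 + 6/(-4)))*((((0 - 3)/(4 + 2))*(-5))*(1*1)) = (-38 + 13*(-9 + 6*(-1/4)))*((-3/6*(-5))*1) = (-38 + 13*(-9 - 3/2))*((-3*1/6*(-5))*1) = (-38 + 13*(-21/2))*(-1/2*(-5)*1) = (-38 - 273/2)*((5/2)*1) = -349/2*5/2 = -1745/4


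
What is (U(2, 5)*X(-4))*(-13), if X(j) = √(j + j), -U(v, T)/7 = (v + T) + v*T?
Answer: 3094*I*√2 ≈ 4375.6*I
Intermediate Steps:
U(v, T) = -7*T - 7*v - 7*T*v (U(v, T) = -7*((v + T) + v*T) = -7*((T + v) + T*v) = -7*(T + v + T*v) = -7*T - 7*v - 7*T*v)
X(j) = √2*√j (X(j) = √(2*j) = √2*√j)
(U(2, 5)*X(-4))*(-13) = ((-7*5 - 7*2 - 7*5*2)*(√2*√(-4)))*(-13) = ((-35 - 14 - 70)*(√2*(2*I)))*(-13) = -238*I*√2*(-13) = 3094*I*√2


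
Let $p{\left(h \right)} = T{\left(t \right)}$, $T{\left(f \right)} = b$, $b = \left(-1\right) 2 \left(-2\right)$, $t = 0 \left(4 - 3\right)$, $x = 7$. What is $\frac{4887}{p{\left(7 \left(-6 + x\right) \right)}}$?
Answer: $\frac{4887}{4} \approx 1221.8$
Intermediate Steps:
$t = 0$ ($t = 0 \cdot 1 = 0$)
$b = 4$ ($b = \left(-2\right) \left(-2\right) = 4$)
$T{\left(f \right)} = 4$
$p{\left(h \right)} = 4$
$\frac{4887}{p{\left(7 \left(-6 + x\right) \right)}} = \frac{4887}{4}$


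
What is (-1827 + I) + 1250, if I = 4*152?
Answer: 31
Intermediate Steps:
I = 608
(-1827 + I) + 1250 = (-1827 + 608) + 1250 = -1219 + 1250 = 31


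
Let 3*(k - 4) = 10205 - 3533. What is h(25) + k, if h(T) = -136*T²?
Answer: -82772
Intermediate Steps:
k = 2228 (k = 4 + (10205 - 3533)/3 = 4 + (⅓)*6672 = 4 + 2224 = 2228)
h(25) + k = -136*25² + 2228 = -136*625 + 2228 = -85000 + 2228 = -82772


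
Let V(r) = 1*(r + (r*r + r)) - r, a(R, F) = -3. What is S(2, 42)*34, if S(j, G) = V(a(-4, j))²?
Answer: 1224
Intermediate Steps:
V(r) = r + r² (V(r) = 1*(r + (r² + r)) - r = 1*(r + (r + r²)) - r = 1*(r² + 2*r) - r = (r² + 2*r) - r = r + r²)
S(j, G) = 36 (S(j, G) = (-3*(1 - 3))² = (-3*(-2))² = 6² = 36)
S(2, 42)*34 = 36*34 = 1224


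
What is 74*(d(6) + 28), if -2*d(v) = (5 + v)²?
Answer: -2405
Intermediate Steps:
d(v) = -(5 + v)²/2
74*(d(6) + 28) = 74*(-(5 + 6)²/2 + 28) = 74*(-½*11² + 28) = 74*(-½*121 + 28) = 74*(-121/2 + 28) = 74*(-65/2) = -2405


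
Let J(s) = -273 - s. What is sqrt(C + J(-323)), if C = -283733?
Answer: I*sqrt(283683) ≈ 532.62*I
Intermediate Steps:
sqrt(C + J(-323)) = sqrt(-283733 + (-273 - 1*(-323))) = sqrt(-283733 + (-273 + 323)) = sqrt(-283733 + 50) = sqrt(-283683) = I*sqrt(283683)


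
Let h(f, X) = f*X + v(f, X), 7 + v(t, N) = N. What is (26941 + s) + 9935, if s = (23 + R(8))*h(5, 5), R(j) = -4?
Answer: 37313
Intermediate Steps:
v(t, N) = -7 + N
h(f, X) = -7 + X + X*f (h(f, X) = f*X + (-7 + X) = X*f + (-7 + X) = -7 + X + X*f)
s = 437 (s = (23 - 4)*(-7 + 5 + 5*5) = 19*(-7 + 5 + 25) = 19*23 = 437)
(26941 + s) + 9935 = (26941 + 437) + 9935 = 27378 + 9935 = 37313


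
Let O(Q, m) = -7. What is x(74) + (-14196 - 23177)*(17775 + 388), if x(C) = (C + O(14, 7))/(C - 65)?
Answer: -6109252124/9 ≈ -6.7881e+8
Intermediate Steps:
x(C) = (-7 + C)/(-65 + C) (x(C) = (C - 7)/(C - 65) = (-7 + C)/(-65 + C))
x(74) + (-14196 - 23177)*(17775 + 388) = (-7 + 74)/(-65 + 74) + (-14196 - 23177)*(17775 + 388) = 67/9 - 37373*18163 = (⅑)*67 - 678805799 = 67/9 - 678805799 = -6109252124/9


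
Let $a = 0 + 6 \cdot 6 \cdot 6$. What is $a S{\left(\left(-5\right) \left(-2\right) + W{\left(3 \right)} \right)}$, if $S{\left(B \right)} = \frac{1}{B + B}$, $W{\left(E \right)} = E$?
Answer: $\frac{108}{13} \approx 8.3077$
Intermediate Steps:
$S{\left(B \right)} = \frac{1}{2 B}$
$a = 216$ ($a = 0 + 36 \cdot 6 = 0 + 216 = 216$)
$a S{\left(\left(-5\right) \left(-2\right) + W{\left(3 \right)} \right)} = 216 \frac{1}{2 \left(\left(-5\right) \left(-2\right) + 3\right)} = 216 \frac{1}{2 \left(10 + 3\right)} = 216 \frac{1}{2 \cdot 13} = 216 \cdot \frac{1}{2} \cdot \frac{1}{13} = 216 \cdot \frac{1}{26} = \frac{108}{13}$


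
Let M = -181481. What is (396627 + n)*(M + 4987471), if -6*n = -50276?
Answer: 5839369163810/3 ≈ 1.9465e+12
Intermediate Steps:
n = 25138/3 (n = -1/6*(-50276) = 25138/3 ≈ 8379.3)
(396627 + n)*(M + 4987471) = (396627 + 25138/3)*(-181481 + 4987471) = (1215019/3)*4805990 = 5839369163810/3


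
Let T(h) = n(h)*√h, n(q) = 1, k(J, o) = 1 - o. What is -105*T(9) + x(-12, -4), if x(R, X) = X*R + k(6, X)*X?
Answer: -287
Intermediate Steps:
x(R, X) = R*X + X*(1 - X) (x(R, X) = X*R + (1 - X)*X = R*X + X*(1 - X))
T(h) = √h (T(h) = 1*√h = √h)
-105*T(9) + x(-12, -4) = -105*√9 - 4*(1 - 12 - 1*(-4)) = -105*3 - 4*(1 - 12 + 4) = -315 - 4*(-7) = -315 + 28 = -287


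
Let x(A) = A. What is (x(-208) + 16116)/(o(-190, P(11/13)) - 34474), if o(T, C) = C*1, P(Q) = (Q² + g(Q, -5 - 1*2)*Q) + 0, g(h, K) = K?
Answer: -1344226/2913493 ≈ -0.46138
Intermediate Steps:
P(Q) = Q² - 7*Q (P(Q) = (Q² + (-5 - 1*2)*Q) + 0 = (Q² + (-5 - 2)*Q) + 0 = (Q² - 7*Q) + 0 = Q² - 7*Q)
o(T, C) = C
(x(-208) + 16116)/(o(-190, P(11/13)) - 34474) = (-208 + 16116)/((11/13)*(-7 + 11/13) - 34474) = 15908/((11*(1/13))*(-7 + 11*(1/13)) - 34474) = 15908/(11*(-7 + 11/13)/13 - 34474) = 15908/((11/13)*(-80/13) - 34474) = 15908/(-880/169 - 34474) = 15908/(-5826986/169) = 15908*(-169/5826986) = -1344226/2913493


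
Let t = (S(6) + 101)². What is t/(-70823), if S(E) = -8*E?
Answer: -2809/70823 ≈ -0.039662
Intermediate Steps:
t = 2809 (t = (-8*6 + 101)² = (-48 + 101)² = 53² = 2809)
t/(-70823) = 2809/(-70823) = 2809*(-1/70823) = -2809/70823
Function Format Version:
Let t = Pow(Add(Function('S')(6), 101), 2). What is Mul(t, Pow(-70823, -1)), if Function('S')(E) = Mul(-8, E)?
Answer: Rational(-2809, 70823) ≈ -0.039662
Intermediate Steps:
t = 2809 (t = Pow(Add(Mul(-8, 6), 101), 2) = Pow(Add(-48, 101), 2) = Pow(53, 2) = 2809)
Mul(t, Pow(-70823, -1)) = Mul(2809, Pow(-70823, -1)) = Mul(2809, Rational(-1, 70823)) = Rational(-2809, 70823)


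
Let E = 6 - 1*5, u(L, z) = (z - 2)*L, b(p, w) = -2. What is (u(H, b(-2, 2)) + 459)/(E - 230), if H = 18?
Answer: -387/229 ≈ -1.6900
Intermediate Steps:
u(L, z) = L*(-2 + z) (u(L, z) = (-2 + z)*L = L*(-2 + z))
E = 1 (E = 6 - 5 = 1)
(u(H, b(-2, 2)) + 459)/(E - 230) = (18*(-2 - 2) + 459)/(1 - 230) = (18*(-4) + 459)/(-229) = (-72 + 459)*(-1/229) = 387*(-1/229) = -387/229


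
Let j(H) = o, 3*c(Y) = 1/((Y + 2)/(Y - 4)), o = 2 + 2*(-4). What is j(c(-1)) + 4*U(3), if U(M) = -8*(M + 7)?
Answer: -326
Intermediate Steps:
o = -6 (o = 2 - 8 = -6)
U(M) = -56 - 8*M (U(M) = -8*(7 + M) = -56 - 8*M)
c(Y) = (-4 + Y)/(3*(2 + Y)) (c(Y) = 1/(3*(((Y + 2)/(Y - 4)))) = 1/(3*(((2 + Y)/(-4 + Y)))) = ((-4 + Y)/(2 + Y))/3 = (-4 + Y)/(3*(2 + Y)))
j(H) = -6
j(c(-1)) + 4*U(3) = -6 + 4*(-56 - 8*3) = -6 + 4*(-56 - 24) = -6 + 4*(-80) = -6 - 320 = -326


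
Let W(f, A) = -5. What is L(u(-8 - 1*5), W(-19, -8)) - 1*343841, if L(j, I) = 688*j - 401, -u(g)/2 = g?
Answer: -326354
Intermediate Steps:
u(g) = -2*g
L(j, I) = -401 + 688*j
L(u(-8 - 1*5), W(-19, -8)) - 1*343841 = (-401 + 688*(-2*(-8 - 1*5))) - 1*343841 = (-401 + 688*(-2*(-8 - 5))) - 343841 = (-401 + 688*(-2*(-13))) - 343841 = (-401 + 688*26) - 343841 = (-401 + 17888) - 343841 = 17487 - 343841 = -326354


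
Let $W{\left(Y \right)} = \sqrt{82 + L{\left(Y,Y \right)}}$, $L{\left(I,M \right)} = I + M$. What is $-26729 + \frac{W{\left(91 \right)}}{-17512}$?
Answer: $-26729 - \frac{\sqrt{66}}{8756} \approx -26729.0$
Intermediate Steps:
$W{\left(Y \right)} = \sqrt{82 + 2 Y}$ ($W{\left(Y \right)} = \sqrt{82 + \left(Y + Y\right)} = \sqrt{82 + 2 Y}$)
$-26729 + \frac{W{\left(91 \right)}}{-17512} = -26729 + \frac{\sqrt{82 + 2 \cdot 91}}{-17512} = -26729 + \sqrt{82 + 182} \left(- \frac{1}{17512}\right) = -26729 + \sqrt{264} \left(- \frac{1}{17512}\right) = -26729 + 2 \sqrt{66} \left(- \frac{1}{17512}\right) = -26729 - \frac{\sqrt{66}}{8756}$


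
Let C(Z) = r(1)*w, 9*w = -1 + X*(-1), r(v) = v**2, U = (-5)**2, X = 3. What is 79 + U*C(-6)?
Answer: 611/9 ≈ 67.889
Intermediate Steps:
U = 25
w = -4/9 (w = (-1 + 3*(-1))/9 = (-1 - 3)/9 = (1/9)*(-4) = -4/9 ≈ -0.44444)
C(Z) = -4/9 (C(Z) = 1**2*(-4/9) = 1*(-4/9) = -4/9)
79 + U*C(-6) = 79 + 25*(-4/9) = 79 - 100/9 = 611/9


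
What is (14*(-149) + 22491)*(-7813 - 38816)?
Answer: -951464745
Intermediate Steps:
(14*(-149) + 22491)*(-7813 - 38816) = (-2086 + 22491)*(-46629) = 20405*(-46629) = -951464745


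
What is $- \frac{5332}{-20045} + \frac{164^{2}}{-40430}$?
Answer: $- \frac{32355756}{81041935} \approx -0.39925$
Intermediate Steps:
$- \frac{5332}{-20045} + \frac{164^{2}}{-40430} = \left(-5332\right) \left(- \frac{1}{20045}\right) + 26896 \left(- \frac{1}{40430}\right) = \frac{5332}{20045} - \frac{13448}{20215} = - \frac{32355756}{81041935}$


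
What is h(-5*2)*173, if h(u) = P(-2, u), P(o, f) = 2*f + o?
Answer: -3806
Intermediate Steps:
P(o, f) = o + 2*f
h(u) = -2 + 2*u
h(-5*2)*173 = (-2 + 2*(-5*2))*173 = (-2 + 2*(-10))*173 = (-2 - 20)*173 = -22*173 = -3806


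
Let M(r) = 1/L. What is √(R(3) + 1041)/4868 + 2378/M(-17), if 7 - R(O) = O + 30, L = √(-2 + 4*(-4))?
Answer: √1015/4868 + 7134*I*√2 ≈ 0.0065446 + 10089.0*I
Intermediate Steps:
L = 3*I*√2 (L = √(-2 - 16) = √(-18) = 3*I*√2 ≈ 4.2426*I)
R(O) = -23 - O (R(O) = 7 - (O + 30) = 7 - (30 + O) = 7 + (-30 - O) = -23 - O)
M(r) = -I*√2/6 (M(r) = 1/(3*I*√2) = -I*√2/6)
√(R(3) + 1041)/4868 + 2378/M(-17) = √((-23 - 1*3) + 1041)/4868 + 2378/((-I*√2/6)) = √((-23 - 3) + 1041)*(1/4868) + 2378*(3*I*√2) = √(-26 + 1041)*(1/4868) + 7134*I*√2 = √1015*(1/4868) + 7134*I*√2 = √1015/4868 + 7134*I*√2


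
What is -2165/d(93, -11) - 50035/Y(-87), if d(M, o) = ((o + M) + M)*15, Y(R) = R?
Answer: 8743568/15225 ≈ 574.29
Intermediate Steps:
d(M, o) = 15*o + 30*M (d(M, o) = ((M + o) + M)*15 = (o + 2*M)*15 = 15*o + 30*M)
-2165/d(93, -11) - 50035/Y(-87) = -2165/(15*(-11) + 30*93) - 50035/(-87) = -2165/(-165 + 2790) - 50035*(-1/87) = -2165/2625 + 50035/87 = -2165*1/2625 + 50035/87 = -433/525 + 50035/87 = 8743568/15225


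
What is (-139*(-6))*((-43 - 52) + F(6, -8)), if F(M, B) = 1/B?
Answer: -317337/4 ≈ -79334.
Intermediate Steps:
(-139*(-6))*((-43 - 52) + F(6, -8)) = (-139*(-6))*((-43 - 52) + 1/(-8)) = 834*(-95 - ⅛) = 834*(-761/8) = -317337/4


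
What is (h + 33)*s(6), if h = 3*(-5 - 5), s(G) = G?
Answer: 18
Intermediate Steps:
h = -30 (h = 3*(-10) = -30)
(h + 33)*s(6) = (-30 + 33)*6 = 3*6 = 18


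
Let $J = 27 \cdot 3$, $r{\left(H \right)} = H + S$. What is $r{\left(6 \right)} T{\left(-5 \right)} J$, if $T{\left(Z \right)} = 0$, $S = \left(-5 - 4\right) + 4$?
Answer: $0$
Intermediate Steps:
$S = -5$ ($S = -9 + 4 = -5$)
$r{\left(H \right)} = -5 + H$ ($r{\left(H \right)} = H - 5 = -5 + H$)
$J = 81$
$r{\left(6 \right)} T{\left(-5 \right)} J = \left(-5 + 6\right) 0 \cdot 81 = 1 \cdot 0 \cdot 81 = 0 \cdot 81 = 0$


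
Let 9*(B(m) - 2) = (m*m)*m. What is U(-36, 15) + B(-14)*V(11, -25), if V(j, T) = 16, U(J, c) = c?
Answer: -43481/9 ≈ -4831.2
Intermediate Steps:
B(m) = 2 + m³/9 (B(m) = 2 + ((m*m)*m)/9 = 2 + (m²*m)/9 = 2 + m³/9)
U(-36, 15) + B(-14)*V(11, -25) = 15 + (2 + (⅑)*(-14)³)*16 = 15 + (2 + (⅑)*(-2744))*16 = 15 + (2 - 2744/9)*16 = 15 - 2726/9*16 = 15 - 43616/9 = -43481/9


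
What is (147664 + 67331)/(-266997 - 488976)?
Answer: -71665/251991 ≈ -0.28440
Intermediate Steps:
(147664 + 67331)/(-266997 - 488976) = 214995/(-755973) = 214995*(-1/755973) = -71665/251991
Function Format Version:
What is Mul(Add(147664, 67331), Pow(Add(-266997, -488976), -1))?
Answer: Rational(-71665, 251991) ≈ -0.28440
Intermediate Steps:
Mul(Add(147664, 67331), Pow(Add(-266997, -488976), -1)) = Mul(214995, Pow(-755973, -1)) = Mul(214995, Rational(-1, 755973)) = Rational(-71665, 251991)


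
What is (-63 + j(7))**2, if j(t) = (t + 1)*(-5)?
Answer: 10609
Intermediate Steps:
j(t) = -5 - 5*t (j(t) = (1 + t)*(-5) = -5 - 5*t)
(-63 + j(7))**2 = (-63 + (-5 - 5*7))**2 = (-63 + (-5 - 35))**2 = (-63 - 40)**2 = (-103)**2 = 10609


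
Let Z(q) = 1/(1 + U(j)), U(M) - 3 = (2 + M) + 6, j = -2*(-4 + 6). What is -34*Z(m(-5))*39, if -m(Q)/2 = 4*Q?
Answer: -663/4 ≈ -165.75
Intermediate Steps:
j = -4 (j = -2*2 = -4)
m(Q) = -8*Q
U(M) = 11 + M (U(M) = 3 + ((2 + M) + 6) = 3 + (8 + M) = 11 + M)
Z(q) = ⅛ (Z(q) = 1/(1 + (11 - 4)) = 1/(1 + 7) = 1/8 = ⅛)
-34*Z(m(-5))*39 = -34*⅛*39 = -17/4*39 = -663/4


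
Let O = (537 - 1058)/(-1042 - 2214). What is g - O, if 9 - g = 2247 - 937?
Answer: -4236577/3256 ≈ -1301.2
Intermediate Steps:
g = -1301 (g = 9 - (2247 - 937) = 9 - 1*1310 = 9 - 1310 = -1301)
O = 521/3256 (O = -521/(-3256) = -521*(-1/3256) = 521/3256 ≈ 0.16001)
g - O = -1301 - 1*521/3256 = -1301 - 521/3256 = -4236577/3256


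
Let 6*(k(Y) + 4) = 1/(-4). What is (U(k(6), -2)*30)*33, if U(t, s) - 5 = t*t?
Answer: 675895/32 ≈ 21122.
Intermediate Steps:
k(Y) = -97/24 (k(Y) = -4 + (1/6)/(-4) = -4 + (1/6)*(-1/4) = -4 - 1/24 = -97/24)
U(t, s) = 5 + t**2 (U(t, s) = 5 + t*t = 5 + t**2)
(U(k(6), -2)*30)*33 = ((5 + (-97/24)**2)*30)*33 = ((5 + 9409/576)*30)*33 = ((12289/576)*30)*33 = (61445/96)*33 = 675895/32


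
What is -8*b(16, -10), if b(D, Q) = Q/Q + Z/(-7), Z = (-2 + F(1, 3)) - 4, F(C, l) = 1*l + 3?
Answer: -8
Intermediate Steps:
F(C, l) = 3 + l (F(C, l) = l + 3 = 3 + l)
Z = 0 (Z = (-2 + (3 + 3)) - 4 = (-2 + 6) - 4 = 4 - 4 = 0)
b(D, Q) = 1 (b(D, Q) = Q/Q + 0/(-7) = 1 + 0*(-⅐) = 1 + 0 = 1)
-8*b(16, -10) = -8*1 = -8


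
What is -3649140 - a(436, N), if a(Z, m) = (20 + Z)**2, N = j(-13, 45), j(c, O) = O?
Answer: -3857076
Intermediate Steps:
N = 45
-3649140 - a(436, N) = -3649140 - (20 + 436)**2 = -3649140 - 1*456**2 = -3649140 - 1*207936 = -3649140 - 207936 = -3857076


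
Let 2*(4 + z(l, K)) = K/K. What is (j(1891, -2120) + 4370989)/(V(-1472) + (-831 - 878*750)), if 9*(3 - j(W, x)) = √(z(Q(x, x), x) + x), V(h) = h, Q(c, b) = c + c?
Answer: -4370992/660803 + I*√8494/11894454 ≈ -6.6147 + 7.7484e-6*I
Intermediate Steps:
Q(c, b) = 2*c
z(l, K) = -7/2 (z(l, K) = -4 + (K/K)/2 = -4 + (½)*1 = -4 + ½ = -7/2)
j(W, x) = 3 - √(-7/2 + x)/9
(j(1891, -2120) + 4370989)/(V(-1472) + (-831 - 878*750)) = ((3 - √(-14 + 4*(-2120))/18) + 4370989)/(-1472 + (-831 - 878*750)) = ((3 - √(-14 - 8480)/18) + 4370989)/(-1472 + (-831 - 658500)) = ((3 - I*√8494/18) + 4370989)/(-1472 - 659331) = ((3 - I*√8494/18) + 4370989)/(-660803) = ((3 - I*√8494/18) + 4370989)*(-1/660803) = (4370992 - I*√8494/18)*(-1/660803) = -4370992/660803 + I*√8494/11894454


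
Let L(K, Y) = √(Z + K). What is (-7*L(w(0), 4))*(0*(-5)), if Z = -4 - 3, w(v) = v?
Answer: 0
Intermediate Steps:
Z = -7
L(K, Y) = √(-7 + K)
(-7*L(w(0), 4))*(0*(-5)) = (-7*√(-7 + 0))*(0*(-5)) = -7*I*√7*0 = 0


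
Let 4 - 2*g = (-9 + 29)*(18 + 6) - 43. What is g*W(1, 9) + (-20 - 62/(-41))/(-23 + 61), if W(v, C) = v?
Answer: -338065/1558 ≈ -216.99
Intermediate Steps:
g = -433/2 (g = 2 - ((-9 + 29)*(18 + 6) - 43)/2 = 2 - (20*24 - 43)/2 = 2 - (480 - 43)/2 = 2 - ½*437 = 2 - 437/2 = -433/2 ≈ -216.50)
g*W(1, 9) + (-20 - 62/(-41))/(-23 + 61) = -433/2*1 + (-20 - 62/(-41))/(-23 + 61) = -433/2 + (-20 - 62*(-1/41))/38 = -433/2 + (-20 + 62/41)*(1/38) = -433/2 - 758/41*1/38 = -433/2 - 379/779 = -338065/1558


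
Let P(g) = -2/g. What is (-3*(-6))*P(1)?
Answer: -36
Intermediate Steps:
(-3*(-6))*P(1) = (-3*(-6))*(-2/1) = 18*(-2*1) = 18*(-2) = -36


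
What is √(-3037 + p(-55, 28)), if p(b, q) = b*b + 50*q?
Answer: 2*√347 ≈ 37.256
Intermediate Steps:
p(b, q) = b² + 50*q
√(-3037 + p(-55, 28)) = √(-3037 + ((-55)² + 50*28)) = √(-3037 + (3025 + 1400)) = √(-3037 + 4425) = √1388 = 2*√347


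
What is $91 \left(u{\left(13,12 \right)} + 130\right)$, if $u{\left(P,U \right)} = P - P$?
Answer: $11830$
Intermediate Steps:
$u{\left(P,U \right)} = 0$
$91 \left(u{\left(13,12 \right)} + 130\right) = 91 \left(0 + 130\right) = 91 \cdot 130 = 11830$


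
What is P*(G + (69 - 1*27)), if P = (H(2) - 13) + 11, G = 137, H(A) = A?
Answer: 0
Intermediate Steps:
P = 0 (P = (2 - 13) + 11 = -11 + 11 = 0)
P*(G + (69 - 1*27)) = 0*(137 + (69 - 1*27)) = 0*(137 + (69 - 27)) = 0*(137 + 42) = 0*179 = 0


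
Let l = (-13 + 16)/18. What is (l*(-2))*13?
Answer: -13/3 ≈ -4.3333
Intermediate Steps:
l = ⅙ (l = 3*(1/18) = ⅙ ≈ 0.16667)
(l*(-2))*13 = ((⅙)*(-2))*13 = -⅓*13 = -13/3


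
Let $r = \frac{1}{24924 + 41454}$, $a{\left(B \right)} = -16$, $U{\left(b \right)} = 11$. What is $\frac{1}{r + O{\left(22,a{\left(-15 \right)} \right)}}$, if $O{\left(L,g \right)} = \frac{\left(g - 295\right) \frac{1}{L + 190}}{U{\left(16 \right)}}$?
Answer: $- \frac{77396748}{10320613} \approx -7.4992$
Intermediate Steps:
$O{\left(L,g \right)} = \frac{-295 + g}{11 \left(190 + L\right)}$ ($O{\left(L,g \right)} = \frac{\left(g - 295\right) \frac{1}{L + 190}}{11} = \frac{-295 + g}{190 + L} \frac{1}{11} = \frac{-295 + g}{11 \left(190 + L\right)}$)
$r = \frac{1}{66378} \approx 1.5065 \cdot 10^{-5}$
$\frac{1}{r + O{\left(22,a{\left(-15 \right)} \right)}} = \frac{1}{\frac{1}{66378} + \frac{-295 - 16}{11 \left(190 + 22\right)}} = \frac{1}{\frac{1}{66378} + \frac{1}{11} \cdot \frac{1}{212} \left(-311\right)} = \frac{1}{\frac{1}{66378} - \frac{311}{2332}} = \frac{1}{- \frac{10320613}{77396748}} = - \frac{77396748}{10320613}$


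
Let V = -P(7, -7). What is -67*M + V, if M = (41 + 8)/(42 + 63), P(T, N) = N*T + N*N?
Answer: -469/15 ≈ -31.267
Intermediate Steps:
P(T, N) = N² + N*T (P(T, N) = N*T + N² = N² + N*T)
M = 7/15 (M = 49/105 = 49*(1/105) = 7/15 ≈ 0.46667)
V = 0 (V = -(-7)*(-7 + 7) = -(-7)*0 = -1*0 = 0)
-67*M + V = -67*7/15 + 0 = -469/15 + 0 = -469/15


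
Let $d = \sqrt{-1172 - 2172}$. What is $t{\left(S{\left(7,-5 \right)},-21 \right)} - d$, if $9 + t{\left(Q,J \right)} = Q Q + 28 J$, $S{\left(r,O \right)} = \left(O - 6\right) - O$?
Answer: $-561 - 4 i \sqrt{209} \approx -561.0 - 57.827 i$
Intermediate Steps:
$S{\left(r,O \right)} = -6$ ($S{\left(r,O \right)} = \left(O - 6\right) - O = \left(-6 + O\right) - O = -6$)
$t{\left(Q,J \right)} = -9 + Q^{2} + 28 J$ ($t{\left(Q,J \right)} = -9 + \left(Q Q + 28 J\right) = -9 + \left(Q^{2} + 28 J\right) = -9 + Q^{2} + 28 J$)
$d = 4 i \sqrt{209}$ ($d = \sqrt{-3344} = 4 i \sqrt{209} \approx 57.827 i$)
$t{\left(S{\left(7,-5 \right)},-21 \right)} - d = \left(-9 + \left(-6\right)^{2} + 28 \left(-21\right)\right) - 4 i \sqrt{209} = \left(-9 + 36 - 588\right) - 4 i \sqrt{209} = -561 - 4 i \sqrt{209}$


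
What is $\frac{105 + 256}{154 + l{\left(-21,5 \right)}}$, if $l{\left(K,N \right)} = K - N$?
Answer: $\frac{361}{128} \approx 2.8203$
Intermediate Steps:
$\frac{105 + 256}{154 + l{\left(-21,5 \right)}} = \frac{105 + 256}{154 - 26} = \frac{361}{154 - 26} = \frac{361}{128}$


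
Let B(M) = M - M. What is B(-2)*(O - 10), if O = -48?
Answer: 0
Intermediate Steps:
B(M) = 0
B(-2)*(O - 10) = 0*(-48 - 10) = 0*(-58) = 0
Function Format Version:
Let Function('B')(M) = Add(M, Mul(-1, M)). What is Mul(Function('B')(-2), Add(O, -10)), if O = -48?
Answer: 0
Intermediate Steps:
Function('B')(M) = 0
Mul(Function('B')(-2), Add(O, -10)) = Mul(0, Add(-48, -10)) = Mul(0, -58) = 0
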